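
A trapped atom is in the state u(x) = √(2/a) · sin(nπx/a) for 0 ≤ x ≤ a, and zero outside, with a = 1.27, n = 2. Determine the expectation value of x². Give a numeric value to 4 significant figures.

⟨x²⟩ = ∫ x²·|u|² dx (integrals over the domain).
With sin²θ = (1 − cos2θ)/2 on 0 ≤ x ≤ a: ∫sin²(nπx/a) dx = a/2, ∫x·sin²(nπx/a) dx = a²/4, ∫x²·sin²(nπx/a) dx = a³·(1/6 − 1/(4n²π²)); higher powers xᵏ the same way, integrating xᵏ·cos(2nπx/a) by parts.
⟨x²⟩ = 0.51721.

0.5172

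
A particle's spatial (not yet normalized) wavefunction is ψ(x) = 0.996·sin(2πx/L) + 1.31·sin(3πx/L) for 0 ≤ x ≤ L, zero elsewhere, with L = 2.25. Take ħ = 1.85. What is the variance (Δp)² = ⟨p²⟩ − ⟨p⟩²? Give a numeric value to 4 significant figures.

Compute ⟨p⟩ and ⟨p²⟩ separately; (Δp)² = ⟨p²⟩ − ⟨p⟩².
d²/dx² sin(jπx/L) = −(jπ/L)²·sin(jπx/L); on 0 ≤ x ≤ L, ∫sin²(jπx/L) dx = L/2 and ∫sin(jπx/L)·sin(lπx/L) dx = 0 for j ≠ l, so only diagonal terms survive in ∫|ψ|² and ∫ψ·ψ″; ∫ψ·ψ′ dx = [ψ²/2] between the walls = 0.
Normalization: ∫|ψ|² dx = 3.0466.
⟨p⟩ = 0.0000 and ⟨p²⟩ = 47.830.
(Δp)² = 47.830 − (0.0000)² = 47.830.

47.83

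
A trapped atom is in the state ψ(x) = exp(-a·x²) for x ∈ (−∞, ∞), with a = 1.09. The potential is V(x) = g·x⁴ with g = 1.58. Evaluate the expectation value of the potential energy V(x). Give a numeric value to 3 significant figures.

⟨V⟩ = ∫ V(x)·|ψ|² dx / ∫|ψ|² dx.
Gaussian moments: ∫x^(2j)·e^(−2ax²) dx = (2j−1)!!/(4a)^j · √(π/(2a)), odd powers integrate to 0; here √(π/(2a)) = 1.2005.
State is unnormalized: ∫|ψ|² dx = 1.2005, and ∫ψ*·V(x)·ψ dx = 0.29933, so ⟨V⟩ = 0.29933 / 1.2005.
⟨V⟩ = 0.24935.

0.249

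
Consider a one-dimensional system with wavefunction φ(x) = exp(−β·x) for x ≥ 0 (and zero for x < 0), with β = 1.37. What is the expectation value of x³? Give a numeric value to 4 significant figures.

0.2917

⟨x³⟩ = ∫ x³·|φ|² dx / ∫|φ|² dx (integrals over the domain).
Every integrand reduces to terms xʲ·e^(−2βx) on [0, ∞); use ∫₀^∞ xʲ·e^(−2βx) dx = j!/(2β)^(j+1).
State is unnormalized: ∫|φ|² dx = 0.36496, and ∫φ*·x³·φ dx = 0.10645, so ⟨x³⟩ = 0.10645 / 0.36496.
⟨x³⟩ = 0.29168.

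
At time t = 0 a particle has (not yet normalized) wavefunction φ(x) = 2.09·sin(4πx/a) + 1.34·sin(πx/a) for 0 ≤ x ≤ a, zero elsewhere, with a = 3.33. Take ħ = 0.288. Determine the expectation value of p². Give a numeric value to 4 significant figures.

p² φ = −ħ² d²φ/dx²; ⟨p²⟩ = −ħ² ∫ φ*·φ'' dx / ∫|φ|² dx.
d²/dx² sin(jπx/a) = −(jπ/a)²·sin(jπx/a); on 0 ≤ x ≤ a, ∫sin²(jπx/a) dx = a/2 and ∫sin(jπx/a)·sin(lπx/a) dx = 0 for j ≠ l, so only diagonal terms survive in ∫|φ|² and ∫φ·φ″; ∫φ·φ′ dx = [φ²/2] between the walls = 0.
State is unnormalized: ∫|φ|² dx = 10.263, and ∫φ*·(−ħ² φ'') dx = 8.8113, so ⟨p²⟩ = 8.8113 / 10.263.
⟨p²⟩ = 0.85859.

0.8586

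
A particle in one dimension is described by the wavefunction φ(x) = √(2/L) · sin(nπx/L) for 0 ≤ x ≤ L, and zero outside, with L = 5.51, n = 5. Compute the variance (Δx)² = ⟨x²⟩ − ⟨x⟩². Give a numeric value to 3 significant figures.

2.47

Compute ⟨x⟩ and ⟨x²⟩ separately, then (Δx)² = ⟨x²⟩ − ⟨x⟩².
With sin²θ = (1 − cos2θ)/2 on 0 ≤ x ≤ L: ∫sin²(nπx/L) dx = L/2, ∫x·sin²(nπx/L) dx = L²/4, ∫x²·sin²(nπx/L) dx = L³·(1/6 − 1/(4n²π²)); higher powers xᵏ the same way, integrating xᵏ·cos(2nπx/L) by parts.
⟨x⟩ = 2.7550 and ⟨x²⟩ = 10.059.
(Δx)² = 10.059 − (2.7550)² = 2.4685.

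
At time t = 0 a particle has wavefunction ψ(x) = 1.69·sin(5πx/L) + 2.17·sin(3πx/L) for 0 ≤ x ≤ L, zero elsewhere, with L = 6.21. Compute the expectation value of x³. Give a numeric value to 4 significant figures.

74.88

⟨x³⟩ = ∫ x³·|ψ|² dx / ∫|ψ|² dx (integrals over the domain).
On 0 ≤ x ≤ L (j ≠ l): ∫sin²(jπx/L) dx = L/2, ∫sin(jπx/L)·sin(lπx/L) dx = 0; diagonal moments ∫x·sin²(jπx/L) dx = L²/4, ∫x²·sin²(jπx/L) dx = L³·(1/6 − 1/(4j²π²)); cross terms ∫x·sin(jπx/L)·sin(lπx/L) dx = 0 for j + l even and −4jlL²/(π²(j² − l²)²) for j + l odd, ∫x²·sin(jπx/L)·sin(lπx/L) dx = (−1)^(j+l)·4jlL³/(π²(j² − l²)²); higher powers the same way via product-to-sum and parts.
State is unnormalized: ∫|ψ|² dx = 23.489, and ∫ψ*·x³·ψ dx = 1758.9, so ⟨x³⟩ = 1758.9 / 23.489.
⟨x³⟩ = 74.879.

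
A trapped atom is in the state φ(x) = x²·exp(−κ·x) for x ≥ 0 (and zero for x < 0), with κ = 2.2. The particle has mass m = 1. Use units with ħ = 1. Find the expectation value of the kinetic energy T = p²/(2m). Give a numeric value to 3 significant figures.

0.807

T = −(ħ²/2m) d²/dx², so ⟨T⟩ = −(ħ²/2m) ∫ φ*·φ'' dx / ∫|φ|² dx; with m = 1.
Differentiate x²·exp(−κ·x) with the product rule; every integrand then reduces to terms xʲ·e^(−2κx) on [0, ∞), with ∫₀^∞ xʲ·e^(−2κx) dx = j!/(2κ)^(j+1).
State is unnormalized: ∫|φ|² dx = 0.014553, and ∫φ*·(−ħ²/2m · φ'') dx = 0.011739, so ⟨T⟩ = 0.011739 / 0.014553.
⟨T⟩ = 0.80667.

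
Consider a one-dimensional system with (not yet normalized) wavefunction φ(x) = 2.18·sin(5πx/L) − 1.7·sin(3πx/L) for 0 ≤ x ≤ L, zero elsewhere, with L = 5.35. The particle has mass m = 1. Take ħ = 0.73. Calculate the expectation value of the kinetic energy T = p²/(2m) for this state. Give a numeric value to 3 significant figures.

T = −(ħ²/2m) d²/dx², so ⟨T⟩ = −(ħ²/2m) ∫ φ*·φ'' dx / ∫|φ|² dx; with m = 1.
d²/dx² sin(jπx/L) = −(jπ/L)²·sin(jπx/L); on 0 ≤ x ≤ L, ∫sin²(jπx/L) dx = L/2 and ∫sin(jπx/L)·sin(lπx/L) dx = 0 for j ≠ l, so only diagonal terms survive in ∫|φ|² and ∫φ·φ″; ∫φ·φ′ dx = [φ²/2] between the walls = 0.
State is unnormalized: ∫|φ|² dx = 20.443, and ∫φ*·(−ħ²/2m · φ'') dx = 35.593, so ⟨T⟩ = 35.593 / 20.443.
⟨T⟩ = 1.7410.

1.74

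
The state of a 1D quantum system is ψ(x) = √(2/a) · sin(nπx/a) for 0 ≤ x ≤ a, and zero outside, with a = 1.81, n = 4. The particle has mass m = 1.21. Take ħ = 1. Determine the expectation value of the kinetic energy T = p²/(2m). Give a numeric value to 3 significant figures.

T = −(ħ²/2m) d²/dx², so ⟨T⟩ = −(ħ²/2m) ∫ ψ*·ψ'' dx; with m = 1.21.
d/dx sin(nπx/a) = (nπ/a)·cos(nπx/a) and d²/dx² sin(nπx/a) = −(nπ/a)²·sin(nπx/a); on 0 ≤ x ≤ a, ∫sin²(nπx/a) dx = a/2 and ∫sin(nπx/a)·cos(nπx/a) dx = 0.
⟨T⟩ = 19.918.

19.9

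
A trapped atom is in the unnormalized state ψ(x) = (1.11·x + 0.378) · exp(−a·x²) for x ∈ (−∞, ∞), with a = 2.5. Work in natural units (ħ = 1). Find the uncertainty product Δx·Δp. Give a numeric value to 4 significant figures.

0.6697

Δx = √(⟨x²⟩−⟨x⟩²), Δp = √(⟨p²⟩−⟨p⟩²).
Expand each integrand as polynomial × e^(−2ax²) and use ∫x^(2j)·e^(−2ax²) dx = (2j−1)!!/(4a)^j · √(π/(2a)), odd powers → 0; here √(π/(2a)) = 0.79267. Differentiate with the product rule, d/dx e^(−ax²) = −2ax·e^(−ax²).
Normalization: ∫|ψ|² dx = 0.21092.
⟨x⟩ = 0.31536, ⟨x²⟩ = 0.19261 ⇒ Δx = 0.30521.
⟨p⟩ = 0.0000, ⟨p²⟩ = 4.8152 ⇒ Δp = 2.1943.
Δx·Δp = 0.66974.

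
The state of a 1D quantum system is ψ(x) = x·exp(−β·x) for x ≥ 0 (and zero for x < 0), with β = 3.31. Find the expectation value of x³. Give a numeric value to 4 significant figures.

⟨x³⟩ = ∫ x³·|ψ|² dx / ∫|ψ|² dx (integrals over the domain).
Every integrand reduces to terms xʲ·e^(−2βx) on [0, ∞); use ∫₀^∞ xʲ·e^(−2βx) dx = j!/(2β)^(j+1).
State is unnormalized: ∫|ψ|² dx = 0.0068938, and ∫ψ*·x³·ψ dx = 0.0014257, so ⟨x³⟩ = 0.0014257 / 0.0068938.
⟨x³⟩ = 0.20681.

0.2068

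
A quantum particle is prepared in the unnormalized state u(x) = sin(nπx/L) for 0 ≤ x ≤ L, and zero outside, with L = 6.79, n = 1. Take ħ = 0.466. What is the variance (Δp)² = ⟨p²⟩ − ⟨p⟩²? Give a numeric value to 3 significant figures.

Compute ⟨p⟩ and ⟨p²⟩ separately; (Δp)² = ⟨p²⟩ − ⟨p⟩².
d/dx sin(nπx/L) = (nπ/L)·cos(nπx/L) and d²/dx² sin(nπx/L) = −(nπ/L)²·sin(nπx/L); on 0 ≤ x ≤ L, ∫sin²(nπx/L) dx = L/2 and ∫sin(nπx/L)·cos(nπx/L) dx = 0.
Normalization: ∫|u|² dx = 3.3950.
⟨p⟩ = 0.0000 and ⟨p²⟩ = 0.046487.
(Δp)² = 0.046487 − (0.0000)² = 0.046487.

0.0465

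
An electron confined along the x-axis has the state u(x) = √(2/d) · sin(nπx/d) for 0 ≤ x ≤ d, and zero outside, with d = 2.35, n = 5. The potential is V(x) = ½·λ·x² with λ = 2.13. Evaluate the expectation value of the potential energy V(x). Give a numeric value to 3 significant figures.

1.95

⟨V⟩ = ∫ V(x)·|u|² dx.
With sin²θ = (1 − cos2θ)/2 on 0 ≤ x ≤ d: ∫sin²(nπx/d) dx = d/2, ∫x·sin²(nπx/d) dx = d²/4, ∫x²·sin²(nπx/d) dx = d³·(1/6 − 1/(4n²π²)); higher powers xᵏ the same way, integrating xᵏ·cos(2nπx/d) by parts.
⟨V⟩ = 1.9486.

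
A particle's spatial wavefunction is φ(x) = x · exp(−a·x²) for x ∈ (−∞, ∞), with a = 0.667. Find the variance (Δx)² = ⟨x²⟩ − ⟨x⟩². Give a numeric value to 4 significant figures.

1.124

Compute ⟨x⟩ and ⟨x²⟩ separately, then (Δx)² = ⟨x²⟩ − ⟨x⟩².
Expand each integrand as polynomial × e^(−2ax²) and use ∫x^(2j)·e^(−2ax²) dx = (2j−1)!!/(4a)^j · √(π/(2a)), odd powers → 0; here √(π/(2a)) = 1.5346.
Normalization: ∫|φ|² dx = 0.57519.
⟨x⟩ = 0.0000 and ⟨x²⟩ = 1.1244.
(Δx)² = 1.1244 − (0.0000)² = 1.1244.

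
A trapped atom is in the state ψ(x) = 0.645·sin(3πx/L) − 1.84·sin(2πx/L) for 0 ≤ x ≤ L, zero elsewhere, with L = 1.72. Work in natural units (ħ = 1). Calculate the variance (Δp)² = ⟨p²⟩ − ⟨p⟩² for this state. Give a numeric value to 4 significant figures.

15.17

Compute ⟨p⟩ and ⟨p²⟩ separately; (Δp)² = ⟨p²⟩ − ⟨p⟩².
d²/dx² sin(jπx/L) = −(jπ/L)²·sin(jπx/L); on 0 ≤ x ≤ L, ∫sin²(jπx/L) dx = L/2 and ∫sin(jπx/L)·sin(lπx/L) dx = 0 for j ≠ l, so only diagonal terms survive in ∫|ψ|² and ∫ψ·ψ″; ∫ψ·ψ′ dx = [ψ²/2] between the walls = 0.
Normalization: ∫|ψ|² dx = 3.2694.
⟨p⟩ = 0.0000 and ⟨p²⟩ = 15.170.
(Δp)² = 15.170 − (0.0000)² = 15.170.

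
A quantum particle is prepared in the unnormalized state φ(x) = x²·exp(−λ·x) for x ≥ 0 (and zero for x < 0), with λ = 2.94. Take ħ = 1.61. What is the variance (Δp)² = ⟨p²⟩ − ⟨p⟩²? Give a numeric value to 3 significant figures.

7.47

Compute ⟨p⟩ and ⟨p²⟩ separately; (Δp)² = ⟨p²⟩ − ⟨p⟩².
Differentiate x²·exp(−λ·x) with the product rule; every integrand then reduces to terms xʲ·e^(−2λx) on [0, ∞), with ∫₀^∞ xʲ·e^(−2λx) dx = j!/(2λ)^(j+1).
Normalization: ∫|φ|² dx = 0.0034145.
⟨p⟩ = 0.0000 and ⟨p²⟩ = 7.4684.
(Δp)² = 7.4684 − (0.0000)² = 7.4684.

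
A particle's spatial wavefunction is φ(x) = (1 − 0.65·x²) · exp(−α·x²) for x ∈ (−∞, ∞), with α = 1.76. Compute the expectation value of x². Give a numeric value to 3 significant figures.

0.0969

⟨x²⟩ = ∫ x²·|φ|² dx / ∫|φ|² dx (integrals over the domain).
Expand each integrand as polynomial × e^(−2αx²) and use ∫x^(2j)·e^(−2αx²) dx = (2j−1)!!/(4α)^j · √(π/(2α)), odd powers → 0; here √(π/(2α)) = 0.94472.
State is unnormalized: ∫|φ|² dx = 0.79443, and ∫φ*·x²·φ dx = 0.077013, so ⟨x²⟩ = 0.077013 / 0.79443.
⟨x²⟩ = 0.096941.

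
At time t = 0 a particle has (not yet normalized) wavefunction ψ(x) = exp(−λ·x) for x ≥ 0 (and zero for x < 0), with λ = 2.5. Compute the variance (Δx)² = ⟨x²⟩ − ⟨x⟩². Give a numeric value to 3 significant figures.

Compute ⟨x⟩ and ⟨x²⟩ separately, then (Δx)² = ⟨x²⟩ − ⟨x⟩².
Every integrand reduces to terms xʲ·e^(−2λx) on [0, ∞); use ∫₀^∞ xʲ·e^(−2λx) dx = j!/(2λ)^(j+1).
Normalization: ∫|ψ|² dx = 0.20000.
⟨x⟩ = 0.20000 and ⟨x²⟩ = 0.080000.
(Δx)² = 0.080000 − (0.20000)² = 0.040000.

0.0400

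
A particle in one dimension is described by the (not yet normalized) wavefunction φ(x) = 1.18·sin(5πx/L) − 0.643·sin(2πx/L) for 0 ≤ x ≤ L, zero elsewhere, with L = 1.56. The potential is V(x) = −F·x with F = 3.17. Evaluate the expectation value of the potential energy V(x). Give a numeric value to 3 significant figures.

⟨V⟩ = ∫ V(x)·|φ|² dx / ∫|φ|² dx.
On 0 ≤ x ≤ L (j ≠ l): ∫sin²(jπx/L) dx = L/2, ∫sin(jπx/L)·sin(lπx/L) dx = 0; diagonal moments ∫x·sin²(jπx/L) dx = L²/4, ∫x²·sin²(jπx/L) dx = L³·(1/6 − 1/(4j²π²)); cross terms ∫x·sin(jπx/L)·sin(lπx/L) dx = 0 for j + l even and −4jlL²/(π²(j² − l²)²) for j + l odd, ∫x²·sin(jπx/L)·sin(lπx/L) dx = (−1)^(j+l)·4jlL³/(π²(j² − l²)²); higher powers the same way via product-to-sum and parts.
State is unnormalized: ∫|φ|² dx = 1.4086, and ∫φ*·V(x)·φ dx = -3.5904, so ⟨V⟩ = -3.5904 / 1.4086.
⟨V⟩ = -2.5490.

-2.55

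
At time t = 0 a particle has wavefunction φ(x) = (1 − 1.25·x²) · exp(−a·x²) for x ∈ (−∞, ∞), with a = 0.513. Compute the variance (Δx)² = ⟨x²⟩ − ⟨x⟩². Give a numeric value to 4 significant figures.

Compute ⟨x⟩ and ⟨x²⟩ separately, then (Δx)² = ⟨x²⟩ − ⟨x⟩².
Expand each integrand as polynomial × e^(−2ax²) and use ∫x^(2j)·e^(−2ax²) dx = (2j−1)!!/(4a)^j · √(π/(2a)), odd powers → 0; here √(π/(2a)) = 1.7499.
Normalization: ∫|φ|² dx = 1.5660.
⟨x⟩ = 0.0000 and ⟨x²⟩ = 1.5853.
(Δx)² = 1.5853 − (0.0000)² = 1.5853.

1.585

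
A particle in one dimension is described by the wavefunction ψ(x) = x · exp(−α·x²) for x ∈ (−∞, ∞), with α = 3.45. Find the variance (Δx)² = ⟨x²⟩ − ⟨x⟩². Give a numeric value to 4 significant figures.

0.2174

Compute ⟨x⟩ and ⟨x²⟩ separately, then (Δx)² = ⟨x²⟩ − ⟨x⟩².
Expand each integrand as polynomial × e^(−2αx²) and use ∫x^(2j)·e^(−2αx²) dx = (2j−1)!!/(4α)^j · √(π/(2α)), odd powers → 0; here √(π/(2α)) = 0.67476.
Normalization: ∫|ψ|² dx = 0.048896.
⟨x⟩ = 0.0000 and ⟨x²⟩ = 0.21739.
(Δx)² = 0.21739 − (0.0000)² = 0.21739.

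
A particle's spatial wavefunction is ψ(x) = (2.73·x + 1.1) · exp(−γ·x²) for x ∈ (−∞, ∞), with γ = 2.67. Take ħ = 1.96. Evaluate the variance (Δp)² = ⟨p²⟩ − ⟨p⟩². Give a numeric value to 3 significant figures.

Compute ⟨p⟩ and ⟨p²⟩ separately; (Δp)² = ⟨p²⟩ − ⟨p⟩².
Expand each integrand as polynomial × e^(−2γx²) and use ∫x^(2j)·e^(−2γx²) dx = (2j−1)!!/(4γ)^j · √(π/(2γ)), odd powers → 0; here √(π/(2γ)) = 0.76702. Differentiate with the product rule, d/dx e^(−γx²) = −2γx·e^(−γx²).
Normalization: ∫|ψ|² dx = 1.4633.
⟨p⟩ = 0.0000 and ⟨p²⟩ = 17.761.
(Δp)² = 17.761 − (0.0000)² = 17.761.

17.8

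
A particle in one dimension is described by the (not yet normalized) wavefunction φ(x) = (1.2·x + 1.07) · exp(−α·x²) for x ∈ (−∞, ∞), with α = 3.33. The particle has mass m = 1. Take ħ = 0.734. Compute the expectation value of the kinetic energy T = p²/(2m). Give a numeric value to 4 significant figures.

1.052

T = −(ħ²/2m) d²/dx², so ⟨T⟩ = −(ħ²/2m) ∫ φ*·φ'' dx / ∫|φ|² dx; with m = 1.
Expand each integrand as polynomial × e^(−2αx²) and use ∫x^(2j)·e^(−2αx²) dx = (2j−1)!!/(4α)^j · √(π/(2α)), odd powers → 0; here √(π/(2α)) = 0.68681. Differentiate with the product rule, d/dx e^(−αx²) = −2αx·e^(−αx²).
State is unnormalized: ∫|φ|² dx = 0.86058, and ∫φ*·(−ħ²/2m · φ'') dx = 0.90517, so ⟨T⟩ = 0.90517 / 0.86058.
⟨T⟩ = 1.0518.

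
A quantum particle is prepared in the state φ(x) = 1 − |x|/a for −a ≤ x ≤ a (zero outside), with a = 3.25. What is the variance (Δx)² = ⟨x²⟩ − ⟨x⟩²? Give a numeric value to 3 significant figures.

1.06

Compute ⟨x⟩ and ⟨x²⟩ separately, then (Δx)² = ⟨x²⟩ − ⟨x⟩².
φ is even, so ∫ over [−a, a] = 2∫₀ᵃ with φ = 1 − x/a there: ∫₀ᵃ (1 − x/a)² dx = a/3, ∫₀ᵃ x²(1 − x/a)² dx = a³/30, ∫₀ᵃ x⁴(1 − x/a)² dx = a⁵/105.
Normalization: ∫|φ|² dx = 2.1667.
⟨x⟩ = 0.0000 and ⟨x²⟩ = 1.0563.
(Δx)² = 1.0563 − (0.0000)² = 1.0563.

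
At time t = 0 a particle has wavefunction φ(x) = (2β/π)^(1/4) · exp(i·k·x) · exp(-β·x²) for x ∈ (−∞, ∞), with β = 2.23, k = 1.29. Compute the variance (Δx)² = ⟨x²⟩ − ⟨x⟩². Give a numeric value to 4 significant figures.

0.1121

Compute ⟨x⟩ and ⟨x²⟩ separately, then (Δx)² = ⟨x²⟩ − ⟨x⟩².
Gaussian moments: ∫x^(2j)·e^(−2βx²) dx = (2j−1)!!/(4β)^j · √(π/(2β)), odd powers integrate to 0; here √(π/(2β)) = 0.83928.
⟨x⟩ = 0.0000 and ⟨x²⟩ = 0.11211.
(Δx)² = 0.11211 − (0.0000)² = 0.11211.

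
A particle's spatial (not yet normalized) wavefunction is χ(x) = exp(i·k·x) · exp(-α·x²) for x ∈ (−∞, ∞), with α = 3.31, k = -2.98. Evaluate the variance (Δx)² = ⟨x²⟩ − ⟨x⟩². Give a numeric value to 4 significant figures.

Compute ⟨x⟩ and ⟨x²⟩ separately, then (Δx)² = ⟨x²⟩ − ⟨x⟩².
Gaussian moments: ∫x^(2j)·e^(−2αx²) dx = (2j−1)!!/(4α)^j · √(π/(2α)), odd powers integrate to 0; here √(π/(2α)) = 0.68888.
Normalization: ∫|χ|² dx = 0.68888.
⟨x⟩ = 0.0000 and ⟨x²⟩ = 0.075529.
(Δx)² = 0.075529 − (0.0000)² = 0.075529.

0.07553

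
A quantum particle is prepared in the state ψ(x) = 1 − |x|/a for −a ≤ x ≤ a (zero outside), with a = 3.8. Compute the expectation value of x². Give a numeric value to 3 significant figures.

⟨x²⟩ = ∫ x²·|ψ|² dx / ∫|ψ|² dx (integrals over the domain).
ψ is even, so ∫ over [−a, a] = 2∫₀ᵃ with ψ = 1 − x/a there: ∫₀ᵃ (1 − x/a)² dx = a/3, ∫₀ᵃ x²(1 − x/a)² dx = a³/30, ∫₀ᵃ x⁴(1 − x/a)² dx = a⁵/105.
State is unnormalized: ∫|ψ|² dx = 2.5333, and ∫ψ*·x²·ψ dx = 3.6581, so ⟨x²⟩ = 3.6581 / 2.5333.
⟨x²⟩ = 1.4440.

1.44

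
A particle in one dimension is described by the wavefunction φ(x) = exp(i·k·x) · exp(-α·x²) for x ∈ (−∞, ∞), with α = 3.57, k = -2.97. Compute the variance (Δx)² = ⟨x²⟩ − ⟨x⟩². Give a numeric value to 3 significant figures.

0.0700

Compute ⟨x⟩ and ⟨x²⟩ separately, then (Δx)² = ⟨x²⟩ − ⟨x⟩².
Gaussian moments: ∫x^(2j)·e^(−2αx²) dx = (2j−1)!!/(4α)^j · √(π/(2α)), odd powers integrate to 0; here √(π/(2α)) = 0.66332.
Normalization: ∫|φ|² dx = 0.66332.
⟨x⟩ = 0.0000 and ⟨x²⟩ = 0.070028.
(Δx)² = 0.070028 − (0.0000)² = 0.070028.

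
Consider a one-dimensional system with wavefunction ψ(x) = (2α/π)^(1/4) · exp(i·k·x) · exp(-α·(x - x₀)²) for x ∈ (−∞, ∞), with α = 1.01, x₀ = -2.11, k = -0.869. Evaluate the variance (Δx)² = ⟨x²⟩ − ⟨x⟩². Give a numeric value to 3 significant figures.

Compute ⟨x⟩ and ⟨x²⟩ separately, then (Δx)² = ⟨x²⟩ − ⟨x⟩².
Gaussian moments (u = x − x₀): ∫u^(2j)·e^(−2αu²) du = (2j−1)!!/(4α)^j · √(π/(2α)), odd powers integrate to 0; here √(π/(2α)) = 1.2471.
⟨x⟩ = -2.1100 and ⟨x²⟩ = 4.6996.
(Δx)² = 4.6996 − (-2.1100)² = 0.24752.

0.248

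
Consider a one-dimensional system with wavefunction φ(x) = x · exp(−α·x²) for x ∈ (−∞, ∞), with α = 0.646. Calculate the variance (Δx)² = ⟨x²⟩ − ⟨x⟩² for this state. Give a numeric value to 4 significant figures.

1.161

Compute ⟨x⟩ and ⟨x²⟩ separately, then (Δx)² = ⟨x²⟩ − ⟨x⟩².
Expand each integrand as polynomial × e^(−2αx²) and use ∫x^(2j)·e^(−2αx²) dx = (2j−1)!!/(4α)^j · √(π/(2α)), odd powers → 0; here √(π/(2α)) = 1.5594.
Normalization: ∫|φ|² dx = 0.60346.
⟨x⟩ = 0.0000 and ⟨x²⟩ = 1.1610.
(Δx)² = 1.1610 − (0.0000)² = 1.1610.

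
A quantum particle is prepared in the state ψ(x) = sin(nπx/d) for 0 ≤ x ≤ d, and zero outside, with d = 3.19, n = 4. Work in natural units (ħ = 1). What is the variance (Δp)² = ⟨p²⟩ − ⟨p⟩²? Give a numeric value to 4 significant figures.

Compute ⟨p⟩ and ⟨p²⟩ separately; (Δp)² = ⟨p²⟩ − ⟨p⟩².
d/dx sin(nπx/d) = (nπ/d)·cos(nπx/d) and d²/dx² sin(nπx/d) = −(nπ/d)²·sin(nπx/d); on 0 ≤ x ≤ d, ∫sin²(nπx/d) dx = d/2 and ∫sin(nπx/d)·cos(nπx/d) dx = 0.
Normalization: ∫|ψ|² dx = 1.5950.
⟨p⟩ = 0.0000 and ⟨p²⟩ = 15.518.
(Δp)² = 15.518 − (0.0000)² = 15.518.

15.52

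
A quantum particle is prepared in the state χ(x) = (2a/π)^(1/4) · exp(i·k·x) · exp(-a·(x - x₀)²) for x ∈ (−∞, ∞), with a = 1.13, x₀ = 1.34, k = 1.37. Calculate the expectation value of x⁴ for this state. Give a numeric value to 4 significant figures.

⟨x⁴⟩ = ∫ x⁴·|χ|² dx (integrals over the domain).
Gaussian moments (u = x − x₀): ∫u^(2j)·e^(−2au²) du = (2j−1)!!/(4a)^j · √(π/(2a)), odd powers integrate to 0; here √(π/(2a)) = 1.1790.
⟨x⁴⟩ = 5.7546.

5.755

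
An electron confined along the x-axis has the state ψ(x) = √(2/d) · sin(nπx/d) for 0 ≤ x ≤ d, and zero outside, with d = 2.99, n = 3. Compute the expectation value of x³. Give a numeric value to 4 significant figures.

6.457

⟨x³⟩ = ∫ x³·|ψ|² dx (integrals over the domain).
With sin²θ = (1 − cos2θ)/2 on 0 ≤ x ≤ d: ∫sin²(nπx/d) dx = d/2, ∫x·sin²(nπx/d) dx = d²/4, ∫x²·sin²(nπx/d) dx = d³·(1/6 − 1/(4n²π²)); higher powers xᵏ the same way, integrating xᵏ·cos(2nπx/d) by parts.
⟨x³⟩ = 6.4570.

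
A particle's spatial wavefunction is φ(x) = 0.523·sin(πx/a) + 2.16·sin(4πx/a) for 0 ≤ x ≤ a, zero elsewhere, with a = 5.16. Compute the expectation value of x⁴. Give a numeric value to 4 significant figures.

⟨x⁴⟩ = ∫ x⁴·|φ|² dx / ∫|φ|² dx (integrals over the domain).
On 0 ≤ x ≤ a (j ≠ l): ∫sin²(jπx/a) dx = a/2, ∫sin(jπx/a)·sin(lπx/a) dx = 0; diagonal moments ∫x·sin²(jπx/a) dx = a²/4, ∫x²·sin²(jπx/a) dx = a³·(1/6 − 1/(4j²π²)); cross terms ∫x·sin(jπx/a)·sin(lπx/a) dx = 0 for j + l even and −4jla²/(π²(j² − l²)²) for j + l odd, ∫x²·sin(jπx/a)·sin(lπx/a) dx = (−1)^(j+l)·4jla³/(π²(j² − l²)²); higher powers the same way via product-to-sum and parts.
State is unnormalized: ∫|φ|² dx = 12.743, and ∫φ*·x⁴·φ dx = 1602.1, so ⟨x⁴⟩ = 1602.1 / 12.743.
⟨x⁴⟩ = 125.72.

125.7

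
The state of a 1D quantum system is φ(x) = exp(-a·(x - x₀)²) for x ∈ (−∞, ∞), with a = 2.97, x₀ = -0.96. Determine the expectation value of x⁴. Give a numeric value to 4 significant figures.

⟨x⁴⟩ = ∫ x⁴·|φ|² dx / ∫|φ|² dx (integrals over the domain).
Gaussian moments (u = x − x₀): ∫u^(2j)·e^(−2au²) du = (2j−1)!!/(4a)^j · √(π/(2a)), odd powers integrate to 0; here √(π/(2a)) = 0.72725.
State is unnormalized: ∫|φ|² dx = 0.72725, and ∫φ*·x⁴·φ dx = 0.97164, so ⟨x⁴⟩ = 0.97164 / 0.72725.
⟨x⁴⟩ = 1.3361.

1.336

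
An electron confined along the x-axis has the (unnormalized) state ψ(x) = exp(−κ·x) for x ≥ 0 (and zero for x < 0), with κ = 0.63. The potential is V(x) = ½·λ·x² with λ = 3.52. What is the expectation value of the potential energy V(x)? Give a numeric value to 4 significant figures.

2.217

⟨V⟩ = ∫ V(x)·|ψ|² dx / ∫|ψ|² dx.
Every integrand reduces to terms xʲ·e^(−2κx) on [0, ∞); use ∫₀^∞ xʲ·e^(−2κx) dx = j!/(2κ)^(j+1).
State is unnormalized: ∫|ψ|² dx = 0.79365, and ∫ψ*·V(x)·ψ dx = 1.7597, so ⟨V⟩ = 1.7597 / 0.79365.
⟨V⟩ = 2.2172.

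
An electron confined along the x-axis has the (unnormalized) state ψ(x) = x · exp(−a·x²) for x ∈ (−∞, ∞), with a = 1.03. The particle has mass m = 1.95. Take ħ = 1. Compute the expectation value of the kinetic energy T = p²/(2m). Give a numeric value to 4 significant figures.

T = −(ħ²/2m) d²/dx², so ⟨T⟩ = −(ħ²/2m) ∫ ψ*·ψ'' dx / ∫|ψ|² dx; with m = 1.95.
Expand each integrand as polynomial × e^(−2ax²) and use ∫x^(2j)·e^(−2ax²) dx = (2j−1)!!/(4a)^j · √(π/(2a)), odd powers → 0; here √(π/(2a)) = 1.2349. Differentiate with the product rule, d/dx e^(−ax²) = −2ax·e^(−ax²).
State is unnormalized: ∫|ψ|² dx = 0.29974, and ∫ψ*·(−ħ²/2m · ψ'') dx = 0.23749, so ⟨T⟩ = 0.23749 / 0.29974.
⟨T⟩ = 0.79231.

0.7923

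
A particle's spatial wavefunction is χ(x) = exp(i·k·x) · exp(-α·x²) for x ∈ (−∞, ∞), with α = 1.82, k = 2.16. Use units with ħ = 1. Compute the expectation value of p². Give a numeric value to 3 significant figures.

6.49

p² χ = −ħ² d²χ/dx²; ⟨p²⟩ = −ħ² ∫ χ*·χ'' dx / ∫|χ|² dx.
Gaussian moments: ∫x^(2j)·e^(−2αx²) dx = (2j−1)!!/(4α)^j · √(π/(2α)), odd powers integrate to 0; here √(π/(2α)) = 0.92902. Derivatives: χ′ = (ik − 2αx)·χ, χ″ = ((ik − 2αx)² − 2α)·χ; the odd-in-x pieces drop out.
State is unnormalized: ∫|χ|² dx = 0.92902, and ∫χ*·(−ħ² χ'') dx = 6.0252, so ⟨p²⟩ = 6.0252 / 0.92902.
⟨p²⟩ = 6.4856.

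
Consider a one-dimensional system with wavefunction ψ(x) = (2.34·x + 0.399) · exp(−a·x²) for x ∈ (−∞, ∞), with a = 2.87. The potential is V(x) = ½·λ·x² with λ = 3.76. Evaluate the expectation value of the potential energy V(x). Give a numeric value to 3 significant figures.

⟨V⟩ = ∫ V(x)·|ψ|² dx / ∫|ψ|² dx.
Expand each integrand as polynomial × e^(−2ax²) and use ∫x^(2j)·e^(−2ax²) dx = (2j−1)!!/(4a)^j · √(π/(2a)), odd powers → 0; here √(π/(2a)) = 0.73981.
State is unnormalized: ∫|ψ|² dx = 0.47064, and ∫ψ*·V(x)·ψ dx = 0.19265, so ⟨V⟩ = 0.19265 / 0.47064.
⟨V⟩ = 0.40933.

0.409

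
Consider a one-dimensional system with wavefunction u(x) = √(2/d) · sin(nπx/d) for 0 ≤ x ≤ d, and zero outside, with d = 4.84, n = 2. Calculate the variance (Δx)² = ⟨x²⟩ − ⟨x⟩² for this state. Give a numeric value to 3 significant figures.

Compute ⟨x⟩ and ⟨x²⟩ separately, then (Δx)² = ⟨x²⟩ − ⟨x⟩².
With sin²θ = (1 − cos2θ)/2 on 0 ≤ x ≤ d: ∫sin²(nπx/d) dx = d/2, ∫x·sin²(nπx/d) dx = d²/4, ∫x²·sin²(nπx/d) dx = d³·(1/6 − 1/(4n²π²)); higher powers xᵏ the same way, integrating xᵏ·cos(2nπx/d) by parts.
⟨x⟩ = 2.4200 and ⟨x²⟩ = 7.5118.
(Δx)² = 7.5118 − (2.4200)² = 1.6554.

1.66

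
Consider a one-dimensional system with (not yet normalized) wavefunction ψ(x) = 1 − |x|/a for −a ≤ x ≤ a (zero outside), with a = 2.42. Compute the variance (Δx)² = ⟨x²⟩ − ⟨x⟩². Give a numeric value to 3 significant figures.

0.586

Compute ⟨x⟩ and ⟨x²⟩ separately, then (Δx)² = ⟨x²⟩ − ⟨x⟩².
ψ is even, so ∫ over [−a, a] = 2∫₀ᵃ with ψ = 1 − x/a there: ∫₀ᵃ (1 − x/a)² dx = a/3, ∫₀ᵃ x²(1 − x/a)² dx = a³/30, ∫₀ᵃ x⁴(1 − x/a)² dx = a⁵/105.
Normalization: ∫|ψ|² dx = 1.6133.
⟨x⟩ = 0.0000 and ⟨x²⟩ = 0.58564.
(Δx)² = 0.58564 − (0.0000)² = 0.58564.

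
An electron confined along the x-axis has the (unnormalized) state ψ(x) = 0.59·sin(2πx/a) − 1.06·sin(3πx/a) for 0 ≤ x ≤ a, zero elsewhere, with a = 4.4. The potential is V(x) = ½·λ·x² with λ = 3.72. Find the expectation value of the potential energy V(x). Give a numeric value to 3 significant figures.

17.7

⟨V⟩ = ∫ V(x)·|ψ|² dx / ∫|ψ|² dx.
On 0 ≤ x ≤ a (j ≠ l): ∫sin²(jπx/a) dx = a/2, ∫sin(jπx/a)·sin(lπx/a) dx = 0; diagonal moments ∫x·sin²(jπx/a) dx = a²/4, ∫x²·sin²(jπx/a) dx = a³·(1/6 − 1/(4j²π²)); cross terms ∫x·sin(jπx/a)·sin(lπx/a) dx = 0 for j + l even and −4jla²/(π²(j² − l²)²) for j + l odd, ∫x²·sin(jπx/a)·sin(lπx/a) dx = (−1)^(j+l)·4jla³/(π²(j² − l²)²); higher powers the same way via product-to-sum and parts.
State is unnormalized: ∫|ψ|² dx = 3.2377, and ∫ψ*·V(x)·ψ dx = 57.290, so ⟨V⟩ = 57.290 / 3.2377.
⟨V⟩ = 17.694.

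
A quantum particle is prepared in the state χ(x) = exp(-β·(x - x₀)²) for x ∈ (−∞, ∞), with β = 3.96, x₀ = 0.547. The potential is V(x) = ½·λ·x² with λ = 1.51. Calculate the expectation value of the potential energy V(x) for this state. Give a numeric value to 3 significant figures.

0.274

⟨V⟩ = ∫ V(x)·|χ|² dx / ∫|χ|² dx.
Gaussian moments (u = x − x₀): ∫u^(2j)·e^(−2βu²) du = (2j−1)!!/(4β)^j · √(π/(2β)), odd powers integrate to 0; here √(π/(2β)) = 0.62981.
State is unnormalized: ∫|χ|² dx = 0.62981, and ∫χ*·V(x)·χ dx = 0.17230, so ⟨V⟩ = 0.17230 / 0.62981.
⟨V⟩ = 0.27357.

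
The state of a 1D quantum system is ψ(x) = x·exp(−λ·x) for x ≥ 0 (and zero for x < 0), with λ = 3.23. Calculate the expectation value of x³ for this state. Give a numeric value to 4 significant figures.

⟨x³⟩ = ∫ x³·|ψ|² dx / ∫|ψ|² dx (integrals over the domain).
Every integrand reduces to terms xʲ·e^(−2λx) on [0, ∞); use ∫₀^∞ xʲ·e^(−2λx) dx = j!/(2λ)^(j+1).
State is unnormalized: ∫|ψ|² dx = 0.0074188, and ∫ψ*·x³·ψ dx = 0.0016511, so ⟨x³⟩ = 0.0016511 / 0.0074188.
⟨x³⟩ = 0.22256.

0.2226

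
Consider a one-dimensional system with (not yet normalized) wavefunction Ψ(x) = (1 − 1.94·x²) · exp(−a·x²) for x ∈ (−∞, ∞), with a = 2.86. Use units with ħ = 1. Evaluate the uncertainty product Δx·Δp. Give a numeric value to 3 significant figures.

Δx = √(⟨x²⟩−⟨x⟩²), Δp = √(⟨p²⟩−⟨p⟩²).
Expand each integrand as polynomial × e^(−2ax²) and use ∫x^(2j)·e^(−2ax²) dx = (2j−1)!!/(4a)^j · √(π/(2a)), odd powers → 0; here √(π/(2a)) = 0.74110. Differentiate with the product rule, d/dx e^(−ax²) = −2ax·e^(−ax²).
Normalization: ∫|Ψ|² dx = 0.55368.
⟨x⟩ = 0.0000, ⟨x²⟩ = 0.048424 ⇒ Δx = 0.22006.
⟨p⟩ = 0.0000, ⟨p²⟩ = 5.8970 ⇒ Δp = 2.4284.
Δx·Δp = 0.53438.

0.534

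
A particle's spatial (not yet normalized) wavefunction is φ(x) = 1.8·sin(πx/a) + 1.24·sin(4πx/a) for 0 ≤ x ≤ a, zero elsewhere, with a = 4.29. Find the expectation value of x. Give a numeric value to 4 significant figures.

2.087

⟨x⟩ = ∫ x·|φ|² dx / ∫|φ|² dx (integrals over the domain).
On 0 ≤ x ≤ a (j ≠ l): ∫sin²(jπx/a) dx = a/2, ∫sin(jπx/a)·sin(lπx/a) dx = 0; diagonal moments ∫x·sin²(jπx/a) dx = a²/4, ∫x²·sin²(jπx/a) dx = a³·(1/6 − 1/(4j²π²)); cross terms ∫x·sin(jπx/a)·sin(lπx/a) dx = 0 for j + l even and −4jla²/(π²(j² − l²)²) for j + l odd, ∫x²·sin(jπx/a)·sin(lπx/a) dx = (−1)^(j+l)·4jla³/(π²(j² − l²)²); higher powers the same way via product-to-sum and parts.
State is unnormalized: ∫|φ|² dx = 10.248, and ∫φ*·x·φ dx = 21.390, so ⟨x⟩ = 21.390 / 10.248.
⟨x⟩ = 2.0872.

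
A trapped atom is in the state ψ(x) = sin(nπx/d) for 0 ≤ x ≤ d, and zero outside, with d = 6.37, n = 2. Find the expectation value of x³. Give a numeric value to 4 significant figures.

59.71

⟨x³⟩ = ∫ x³·|ψ|² dx / ∫|ψ|² dx (integrals over the domain).
With sin²θ = (1 − cos2θ)/2 on 0 ≤ x ≤ d: ∫sin²(nπx/d) dx = d/2, ∫x·sin²(nπx/d) dx = d²/4, ∫x²·sin²(nπx/d) dx = d³·(1/6 − 1/(4n²π²)); higher powers xᵏ the same way, integrating xᵏ·cos(2nπx/d) by parts.
State is unnormalized: ∫|ψ|² dx = 3.1850, and ∫ψ*·x³·ψ dx = 190.17, so ⟨x³⟩ = 190.17 / 3.1850.
⟨x³⟩ = 59.708.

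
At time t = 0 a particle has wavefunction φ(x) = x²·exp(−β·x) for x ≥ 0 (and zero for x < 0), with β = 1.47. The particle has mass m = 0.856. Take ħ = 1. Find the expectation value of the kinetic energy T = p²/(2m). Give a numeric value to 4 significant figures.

T = −(ħ²/2m) d²/dx², so ⟨T⟩ = −(ħ²/2m) ∫ φ*·φ'' dx / ∫|φ|² dx; with m = 0.856.
Differentiate x²·exp(−β·x) with the product rule; every integrand then reduces to terms xʲ·e^(−2βx) on [0, ∞), with ∫₀^∞ xʲ·e^(−2βx) dx = j!/(2β)^(j+1).
State is unnormalized: ∫|φ|² dx = 0.10926, and ∫φ*·(−ħ²/2m · φ'') dx = 0.045971, so ⟨T⟩ = 0.045971 / 0.10926.
⟨T⟩ = 0.42074.

0.4207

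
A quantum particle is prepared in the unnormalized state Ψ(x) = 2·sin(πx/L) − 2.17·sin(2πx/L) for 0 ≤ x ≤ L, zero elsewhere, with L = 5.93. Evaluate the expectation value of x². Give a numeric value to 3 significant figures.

⟨x²⟩ = ∫ x²·|Ψ|² dx / ∫|Ψ|² dx (integrals over the domain).
On 0 ≤ x ≤ L (j ≠ l): ∫sin²(jπx/L) dx = L/2, ∫sin(jπx/L)·sin(lπx/L) dx = 0; diagonal moments ∫x·sin²(jπx/L) dx = L²/4, ∫x²·sin²(jπx/L) dx = L³·(1/6 − 1/(4j²π²)); cross terms ∫x·sin(jπx/L)·sin(lπx/L) dx = 0 for j + l even and −4jlL²/(π²(j² − l²)²) for j + l odd, ∫x²·sin(jπx/L)·sin(lπx/L) dx = (−1)^(j+l)·4jlL³/(π²(j² − l²)²); higher powers the same way via product-to-sum and parts.
State is unnormalized: ∫|Ψ|² dx = 25.822, and ∫Ψ*·x²·Ψ dx = 438.34, so ⟨x²⟩ = 438.34 / 25.822.
⟨x²⟩ = 16.976.

17.0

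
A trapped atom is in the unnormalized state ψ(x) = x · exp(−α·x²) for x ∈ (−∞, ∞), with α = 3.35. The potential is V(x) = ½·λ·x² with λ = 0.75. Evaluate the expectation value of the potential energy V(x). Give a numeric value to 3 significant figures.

⟨V⟩ = ∫ V(x)·|ψ|² dx / ∫|ψ|² dx.
Expand each integrand as polynomial × e^(−2αx²) and use ∫x^(2j)·e^(−2αx²) dx = (2j−1)!!/(4α)^j · √(π/(2α)), odd powers → 0; here √(π/(2α)) = 0.68476.
State is unnormalized: ∫|ψ|² dx = 0.051101, and ∫ψ*·V(x)·ψ dx = 0.0042902, so ⟨V⟩ = 0.0042902 / 0.051101.
⟨V⟩ = 0.083955.

0.0840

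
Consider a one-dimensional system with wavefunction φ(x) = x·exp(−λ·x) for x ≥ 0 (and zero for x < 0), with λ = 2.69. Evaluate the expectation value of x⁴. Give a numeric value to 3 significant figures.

0.430

⟨x⁴⟩ = ∫ x⁴·|φ|² dx / ∫|φ|² dx (integrals over the domain).
Every integrand reduces to terms xʲ·e^(−2λx) on [0, ∞); use ∫₀^∞ xʲ·e^(−2λx) dx = j!/(2λ)^(j+1).
State is unnormalized: ∫|φ|² dx = 0.012843, and ∫φ*·x⁴·φ dx = 0.0055190, so ⟨x⁴⟩ = 0.0055190 / 0.012843.
⟨x⁴⟩ = 0.42971.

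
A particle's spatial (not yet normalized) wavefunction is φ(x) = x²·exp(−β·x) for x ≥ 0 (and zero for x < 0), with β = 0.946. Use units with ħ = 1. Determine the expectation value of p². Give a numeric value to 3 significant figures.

p² φ = −ħ² d²φ/dx²; ⟨p²⟩ = −ħ² ∫ φ*·φ'' dx / ∫|φ|² dx.
Differentiate x²·exp(−β·x) with the product rule; every integrand then reduces to terms xʲ·e^(−2βx) on [0, ∞), with ∫₀^∞ xʲ·e^(−2βx) dx = j!/(2β)^(j+1).
State is unnormalized: ∫|φ|² dx = 0.98993, and ∫φ*·(−ħ² φ'') dx = 0.29530, so ⟨p²⟩ = 0.29530 / 0.98993.
⟨p²⟩ = 0.29831.

0.298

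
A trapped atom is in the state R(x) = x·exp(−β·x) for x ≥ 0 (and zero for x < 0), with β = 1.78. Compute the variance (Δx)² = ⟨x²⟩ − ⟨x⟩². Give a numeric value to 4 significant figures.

0.2367

Compute ⟨x⟩ and ⟨x²⟩ separately, then (Δx)² = ⟨x²⟩ − ⟨x⟩².
Every integrand reduces to terms xʲ·e^(−2βx) on [0, ∞); use ∫₀^∞ xʲ·e^(−2βx) dx = j!/(2β)^(j+1).
Normalization: ∫|R|² dx = 0.044328.
⟨x⟩ = 0.84270 and ⟨x²⟩ = 0.94685.
(Δx)² = 0.94685 − (0.84270)² = 0.23671.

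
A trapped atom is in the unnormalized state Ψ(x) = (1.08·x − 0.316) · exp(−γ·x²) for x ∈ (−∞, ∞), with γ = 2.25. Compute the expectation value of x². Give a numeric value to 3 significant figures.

0.237

⟨x²⟩ = ∫ x²·|Ψ|² dx / ∫|Ψ|² dx (integrals over the domain).
Expand each integrand as polynomial × e^(−2γx²) and use ∫x^(2j)·e^(−2γx²) dx = (2j−1)!!/(4γ)^j · √(π/(2γ)), odd powers → 0; here √(π/(2γ)) = 0.83554.
State is unnormalized: ∫|Ψ|² dx = 0.19172, and ∫Ψ*·x²·Ψ dx = 0.045366, so ⟨x²⟩ = 0.045366 / 0.19172.
⟨x²⟩ = 0.23663.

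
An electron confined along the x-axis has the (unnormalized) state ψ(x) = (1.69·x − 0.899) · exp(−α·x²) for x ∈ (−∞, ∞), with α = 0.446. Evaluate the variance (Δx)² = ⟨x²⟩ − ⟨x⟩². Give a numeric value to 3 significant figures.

0.806

Compute ⟨x⟩ and ⟨x²⟩ separately, then (Δx)² = ⟨x²⟩ − ⟨x⟩².
Expand each integrand as polynomial × e^(−2αx²) and use ∫x^(2j)·e^(−2αx²) dx = (2j−1)!!/(4α)^j · √(π/(2α)), odd powers → 0; here √(π/(2α)) = 1.8767.
Normalization: ∫|ψ|² dx = 4.5212.
⟨x⟩ = -0.70700 and ⟨x²⟩ = 1.3055.
(Δx)² = 1.3055 − (-0.70700)² = 0.80568.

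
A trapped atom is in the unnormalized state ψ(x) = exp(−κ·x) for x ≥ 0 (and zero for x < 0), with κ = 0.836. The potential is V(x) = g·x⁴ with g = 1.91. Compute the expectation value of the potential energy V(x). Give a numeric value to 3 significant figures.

5.87

⟨V⟩ = ∫ V(x)·|ψ|² dx / ∫|ψ|² dx.
Every integrand reduces to terms xʲ·e^(−2κx) on [0, ∞); use ∫₀^∞ xʲ·e^(−2κx) dx = j!/(2κ)^(j+1).
State is unnormalized: ∫|ψ|² dx = 0.59809, and ∫ψ*·V(x)·ψ dx = 3.5080, so ⟨V⟩ = 3.5080 / 0.59809.
⟨V⟩ = 5.8654.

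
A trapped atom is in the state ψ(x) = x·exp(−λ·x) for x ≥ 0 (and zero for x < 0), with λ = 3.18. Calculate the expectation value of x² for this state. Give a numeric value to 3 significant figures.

⟨x²⟩ = ∫ x²·|ψ|² dx / ∫|ψ|² dx (integrals over the domain).
Every integrand reduces to terms xʲ·e^(−2λx) on [0, ∞); use ∫₀^∞ xʲ·e^(−2λx) dx = j!/(2λ)^(j+1).
State is unnormalized: ∫|ψ|² dx = 0.0077743, and ∫ψ*·x²·ψ dx = 0.0023064, so ⟨x²⟩ = 0.0023064 / 0.0077743.
⟨x²⟩ = 0.29667.

0.297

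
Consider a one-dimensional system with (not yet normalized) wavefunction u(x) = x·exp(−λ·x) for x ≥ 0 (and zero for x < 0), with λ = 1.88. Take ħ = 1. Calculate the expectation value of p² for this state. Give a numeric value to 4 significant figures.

p² u = −ħ² d²u/dx²; ⟨p²⟩ = −ħ² ∫ u*·u'' dx / ∫|u|² dx.
Differentiate x·exp(−λ·x) with the product rule; every integrand then reduces to terms xʲ·e^(−2λx) on [0, ∞), with ∫₀^∞ xʲ·e^(−2λx) dx = j!/(2λ)^(j+1).
State is unnormalized: ∫|u|² dx = 0.037624, and ∫u*·(−ħ² u'') dx = 0.13298, so ⟨p²⟩ = 0.13298 / 0.037624.
⟨p²⟩ = 3.5344.

3.534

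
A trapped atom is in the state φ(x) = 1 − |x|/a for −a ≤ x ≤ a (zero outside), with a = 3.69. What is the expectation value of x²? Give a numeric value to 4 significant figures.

⟨x²⟩ = ∫ x²·|φ|² dx / ∫|φ|² dx (integrals over the domain).
φ is even, so ∫ over [−a, a] = 2∫₀ᵃ with φ = 1 − x/a there: ∫₀ᵃ (1 − x/a)² dx = a/3, ∫₀ᵃ x²(1 − x/a)² dx = a³/30, ∫₀ᵃ x⁴(1 − x/a)² dx = a⁵/105.
State is unnormalized: ∫|φ|² dx = 2.4600, and ∫φ*·x²·φ dx = 3.3496, so ⟨x²⟩ = 3.3496 / 2.4600.
⟨x²⟩ = 1.3616.

1.362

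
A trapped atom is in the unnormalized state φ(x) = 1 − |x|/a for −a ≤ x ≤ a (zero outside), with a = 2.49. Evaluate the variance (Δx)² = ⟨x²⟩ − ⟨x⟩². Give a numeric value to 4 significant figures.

0.6200

Compute ⟨x⟩ and ⟨x²⟩ separately, then (Δx)² = ⟨x²⟩ − ⟨x⟩².
φ is even, so ∫ over [−a, a] = 2∫₀ᵃ with φ = 1 − x/a there: ∫₀ᵃ (1 − x/a)² dx = a/3, ∫₀ᵃ x²(1 − x/a)² dx = a³/30, ∫₀ᵃ x⁴(1 − x/a)² dx = a⁵/105.
Normalization: ∫|φ|² dx = 1.6600.
⟨x⟩ = 0.0000 and ⟨x²⟩ = 0.62001.
(Δx)² = 0.62001 − (0.0000)² = 0.62001.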